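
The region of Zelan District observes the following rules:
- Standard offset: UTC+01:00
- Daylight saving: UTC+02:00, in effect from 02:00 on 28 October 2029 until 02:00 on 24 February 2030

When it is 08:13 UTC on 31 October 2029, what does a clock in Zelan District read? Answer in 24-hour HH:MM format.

At the standard offset (UTC+01:00), 08:13 UTC + 1h = 09:13 Zelan District standard time.
Daylight saving runs 28 October 2029 – 24 February 2030; the standard-time date in Zelan District, 31 October 2029, is inside that window, so Zelan District is at UTC+02:00.
08:13 UTC + 2h = 10:13 local.

10:13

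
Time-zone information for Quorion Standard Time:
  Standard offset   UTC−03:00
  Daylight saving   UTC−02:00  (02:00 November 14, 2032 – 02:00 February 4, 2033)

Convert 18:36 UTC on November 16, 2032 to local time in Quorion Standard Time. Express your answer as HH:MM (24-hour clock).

At the standard offset (UTC−03:00), 18:36 UTC − 3h = 15:36 Quorion Standard Time standard time.
The standard-time date in Quorion Standard Time, November 16, 2032, lies within the daylight-saving period (14 November 2032 – 4 February 2033), so Quorion Standard Time is on daylight time, UTC−02:00.
18:36 UTC − 2h = 16:36 local.

16:36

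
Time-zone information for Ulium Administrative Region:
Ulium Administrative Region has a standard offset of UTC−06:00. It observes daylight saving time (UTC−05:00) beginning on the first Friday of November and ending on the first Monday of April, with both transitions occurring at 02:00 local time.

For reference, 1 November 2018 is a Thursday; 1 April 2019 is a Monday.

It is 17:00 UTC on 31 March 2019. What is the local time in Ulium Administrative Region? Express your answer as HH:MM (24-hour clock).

1 November 2018 is a Thursday, so the first Friday is November 2.
1 April 2019 is a Monday, so the first Monday is April 1.
At the standard offset (UTC−06:00), 17:00 UTC − 6h = 11:00 Ulium Administrative Region standard time.
The standard-time date in Ulium Administrative Region, 31 March 2019, falls between 2 November 2018 and 1 April 2019, so daylight saving is in effect and Ulium Administrative Region is at UTC−05:00.
17:00 UTC − 5h = 12:00 local.

12:00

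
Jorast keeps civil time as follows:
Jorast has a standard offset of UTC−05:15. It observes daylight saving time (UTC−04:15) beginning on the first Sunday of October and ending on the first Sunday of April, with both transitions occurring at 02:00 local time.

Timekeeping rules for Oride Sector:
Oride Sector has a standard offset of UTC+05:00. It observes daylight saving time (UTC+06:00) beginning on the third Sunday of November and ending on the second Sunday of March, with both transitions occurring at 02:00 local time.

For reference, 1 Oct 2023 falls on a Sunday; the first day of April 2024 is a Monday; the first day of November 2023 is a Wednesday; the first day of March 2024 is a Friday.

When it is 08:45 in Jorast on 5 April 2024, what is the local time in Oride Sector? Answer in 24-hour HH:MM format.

18:00

1 October 2023 is a Sunday, so the first Sunday is October 1.
1 April 2024 is a Monday, so the first Sunday is April 7.
5 April 2024 falls between 1 October 2023 and 7 April 2024, so daylight saving is in effect and Jorast is at UTC−04:15.
08:45 Jorast + 4h15m = 13:00 UTC.
1 November 2023 is a Wednesday, so the first Sunday is November 5 and the third is November 19.
1 March 2024 is a Friday, so the first Sunday is March 3 and the second is March 10.
At the standard offset (UTC+05:00), 13:00 UTC + 5h = 18:00 Oride Sector standard time.
Daylight saving runs 19 November 2023 – 10 March 2024; the standard-time date in Oride Sector, 5 April 2024, is outside that window, so Oride Sector is on standard time at UTC+05:00.
13:00 UTC + 5h = 18:00 Oride Sector.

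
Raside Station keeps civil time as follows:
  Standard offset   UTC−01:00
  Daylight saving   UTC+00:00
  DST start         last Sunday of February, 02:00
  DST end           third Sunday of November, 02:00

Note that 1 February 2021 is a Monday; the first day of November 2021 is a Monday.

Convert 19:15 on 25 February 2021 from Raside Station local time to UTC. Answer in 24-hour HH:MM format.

20:15

1 February 2021 is a Monday, so Sundays fall on 7, 14, 21, 28; the last is February 28.
1 November 2021 is a Monday, so the first Sunday is November 7 and the third is November 21.
25 February 2021 is outside the daylight-saving period (28 February – 21 November), so Raside Station is on standard time, UTC−01:00.
19:15 local + 1h = 20:15 UTC.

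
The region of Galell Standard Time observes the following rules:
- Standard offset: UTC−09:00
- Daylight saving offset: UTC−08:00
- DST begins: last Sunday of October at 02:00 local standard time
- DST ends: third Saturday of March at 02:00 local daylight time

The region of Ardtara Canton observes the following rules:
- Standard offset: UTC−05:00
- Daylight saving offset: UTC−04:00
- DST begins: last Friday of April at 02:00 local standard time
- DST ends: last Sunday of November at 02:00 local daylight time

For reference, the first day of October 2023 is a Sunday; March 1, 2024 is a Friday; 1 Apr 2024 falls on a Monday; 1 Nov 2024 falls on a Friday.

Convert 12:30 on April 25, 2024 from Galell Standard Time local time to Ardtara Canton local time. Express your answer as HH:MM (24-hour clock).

16:30

1 October 2023 is a Sunday, so Sundays fall on 1, 8, 15, 22, 29; the last is October 29.
1 March 2024 is a Friday, so the first Saturday is March 2 and the third is March 16.
April 25, 2024 is outside the daylight-saving period (29 October 2023 – 16 March 2024), so Galell Standard Time is on standard time, UTC−09:00.
12:30 Galell Standard Time + 9h = 21:30 UTC.
1 April 2024 is a Monday, so Fridays fall on 5, 12, 19, 26; the last is April 26.
1 November 2024 is a Friday, so Sundays fall on 3, 10, 17, 24; the last is November 24.
At the standard offset (UTC−05:00), 21:30 UTC − 5h = 16:30 Ardtara Canton standard time.
The standard-time date in Ardtara Canton, April 25, 2024, is outside the daylight-saving period (26 April – 24 November), so Ardtara Canton is on standard time, UTC−05:00.
21:30 UTC − 5h = 16:30 Ardtara Canton.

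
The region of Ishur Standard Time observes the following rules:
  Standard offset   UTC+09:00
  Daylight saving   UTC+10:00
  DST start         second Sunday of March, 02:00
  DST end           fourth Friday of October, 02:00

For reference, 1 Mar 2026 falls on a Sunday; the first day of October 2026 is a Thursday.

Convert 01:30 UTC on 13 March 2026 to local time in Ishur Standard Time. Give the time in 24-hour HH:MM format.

1 March 2026 is a Sunday, so the first Sunday is March 1 and the second is March 8.
1 October 2026 is a Thursday, so the first Friday is October 2 and the fourth is October 23.
At the standard offset (UTC+09:00), 01:30 UTC + 9h = 10:30 Ishur Standard Time standard time.
The standard-time date in Ishur Standard Time, 13 March 2026, falls between 8 March and 23 October, so daylight saving is in effect and Ishur Standard Time is at UTC+10:00.
01:30 UTC + 10h = 11:30 local.

11:30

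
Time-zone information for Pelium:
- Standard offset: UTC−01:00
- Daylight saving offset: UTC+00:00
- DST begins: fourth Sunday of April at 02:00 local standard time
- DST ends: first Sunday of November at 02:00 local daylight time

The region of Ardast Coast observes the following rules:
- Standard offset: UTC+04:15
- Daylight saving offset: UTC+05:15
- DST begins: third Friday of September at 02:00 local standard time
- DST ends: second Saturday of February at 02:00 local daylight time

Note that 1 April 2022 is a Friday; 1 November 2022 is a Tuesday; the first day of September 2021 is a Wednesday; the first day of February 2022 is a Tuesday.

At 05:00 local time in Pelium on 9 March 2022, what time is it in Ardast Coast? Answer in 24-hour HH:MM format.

10:15

1 April 2022 is a Friday, so the first Sunday is April 3 and the fourth is April 24.
1 November 2022 is a Tuesday, so the first Sunday is November 6.
Daylight saving runs 24 April – 6 November; 9 March 2022 is outside that window, so Pelium is on standard time at UTC−01:00.
05:00 Pelium + 1h = 06:00 UTC.
1 September 2021 is a Wednesday, so the first Friday is September 3 and the third is September 17.
1 February 2022 is a Tuesday, so the first Saturday is February 5 and the second is February 12.
At the standard offset (UTC+04:15), 06:00 UTC + 4h15m = 10:15 Ardast Coast standard time.
The standard-time date in Ardast Coast, 9 March 2022, is outside the daylight-saving period (17 September 2021 – 12 February 2022), so Ardast Coast is on standard time, UTC+04:15.
06:00 UTC + 4h15m = 10:15 Ardast Coast.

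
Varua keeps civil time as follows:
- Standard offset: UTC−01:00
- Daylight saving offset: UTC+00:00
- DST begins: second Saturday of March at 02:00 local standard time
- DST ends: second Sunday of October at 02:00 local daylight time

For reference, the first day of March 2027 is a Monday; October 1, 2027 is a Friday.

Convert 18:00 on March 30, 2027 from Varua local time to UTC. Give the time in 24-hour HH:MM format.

1 March 2027 is a Monday, so the first Saturday is March 6 and the second is March 13.
1 October 2027 is a Friday, so the first Sunday is October 3 and the second is October 10.
Daylight saving runs 13 March – 10 October; March 30, 2027 is inside that window, so Varua is at UTC+00:00.
18:00 local − 0h = 18:00 UTC.

18:00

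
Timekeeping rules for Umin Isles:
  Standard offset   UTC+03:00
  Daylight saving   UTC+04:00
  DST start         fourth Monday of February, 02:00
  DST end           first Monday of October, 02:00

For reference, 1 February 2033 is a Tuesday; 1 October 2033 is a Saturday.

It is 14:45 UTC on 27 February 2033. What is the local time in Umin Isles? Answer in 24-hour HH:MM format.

17:45

1 February 2033 is a Tuesday, so the first Monday is February 7 and the fourth is February 28.
1 October 2033 is a Saturday, so the first Monday is October 3.
At the standard offset (UTC+03:00), 14:45 UTC + 3h = 17:45 Umin Isles standard time.
Daylight saving runs 28 February – 3 October; the standard-time date in Umin Isles, 27 February 2033, is outside that window, so Umin Isles is on standard time at UTC+03:00.
14:45 UTC + 3h = 17:45 local.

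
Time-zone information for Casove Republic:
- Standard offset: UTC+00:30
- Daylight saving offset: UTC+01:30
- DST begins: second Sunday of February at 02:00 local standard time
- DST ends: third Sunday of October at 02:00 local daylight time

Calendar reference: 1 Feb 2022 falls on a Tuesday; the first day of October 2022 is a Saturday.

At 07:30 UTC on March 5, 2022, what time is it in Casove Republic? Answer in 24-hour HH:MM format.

09:00

1 February 2022 is a Tuesday, so the first Sunday is February 6 and the second is February 13.
1 October 2022 is a Saturday, so the first Sunday is October 2 and the third is October 16.
At the standard offset (UTC+00:30), 07:30 UTC + 0h30m = 08:00 Casove Republic standard time.
The standard-time date in Casove Republic, March 5, 2022, falls between 13 February and 16 October, so daylight saving is in effect and Casove Republic is at UTC+01:30.
07:30 UTC + 1h30m = 09:00 local.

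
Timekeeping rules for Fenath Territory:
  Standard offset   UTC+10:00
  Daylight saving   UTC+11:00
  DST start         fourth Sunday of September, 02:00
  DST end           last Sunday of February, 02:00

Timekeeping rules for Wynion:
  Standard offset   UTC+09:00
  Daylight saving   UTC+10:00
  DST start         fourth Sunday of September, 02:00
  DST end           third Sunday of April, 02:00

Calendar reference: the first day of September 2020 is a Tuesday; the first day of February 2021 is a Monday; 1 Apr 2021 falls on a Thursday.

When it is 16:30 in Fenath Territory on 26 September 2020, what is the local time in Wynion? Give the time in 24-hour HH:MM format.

1 September 2020 is a Tuesday, so the first Sunday is September 6 and the fourth is September 27.
1 February 2021 is a Monday, so Sundays fall on 7, 14, 21, 28; the last is February 28.
26 September 2020 does not fall between 27 September 2020 and 28 February 2021, so daylight saving is not in effect and Fenath Territory is at UTC+10:00.
16:30 Fenath Territory − 10h = 06:30 UTC.
1 September 2020 is a Tuesday, so the first Sunday is September 6 and the fourth is September 27.
1 April 2021 is a Thursday, so the first Sunday is April 4 and the third is April 18.
At the standard offset (UTC+09:00), 06:30 UTC + 9h = 15:30 Wynion standard time.
Daylight saving runs 27 September 2020 – 18 April 2021; the standard-time date in Wynion, 26 September 2020, is outside that window, so Wynion is on standard time at UTC+09:00.
06:30 UTC + 9h = 15:30 Wynion.

15:30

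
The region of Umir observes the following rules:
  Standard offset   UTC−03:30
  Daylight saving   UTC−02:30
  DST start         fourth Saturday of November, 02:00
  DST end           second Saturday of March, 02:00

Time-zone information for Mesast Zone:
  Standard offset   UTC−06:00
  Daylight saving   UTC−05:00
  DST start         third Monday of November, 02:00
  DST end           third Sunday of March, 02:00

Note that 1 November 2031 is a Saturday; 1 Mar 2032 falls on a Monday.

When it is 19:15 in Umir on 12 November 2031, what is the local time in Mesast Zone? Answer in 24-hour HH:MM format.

1 November 2031 is a Saturday, so the first Saturday is November 1 and the fourth is November 22.
1 March 2032 is a Monday, so the first Saturday is March 6 and the second is March 13.
Daylight saving runs 22 November 2031 – 13 March 2032; 12 November 2031 is outside that window, so Umir is on standard time at UTC−03:30.
19:15 Umir + 3h30m = 22:45 UTC.
1 November 2031 is a Saturday, so the first Monday is November 3 and the third is November 17.
1 March 2032 is a Monday, so the first Sunday is March 7 and the third is March 21.
At the standard offset (UTC−06:00), 22:45 UTC − 6h = 16:45 Mesast Zone standard time.
The standard-time date in Mesast Zone, 12 November 2031, is outside the daylight-saving period (17 November 2031 – 21 March 2032), so Mesast Zone is on standard time, UTC−06:00.
22:45 UTC − 6h = 16:45 Mesast Zone.

16:45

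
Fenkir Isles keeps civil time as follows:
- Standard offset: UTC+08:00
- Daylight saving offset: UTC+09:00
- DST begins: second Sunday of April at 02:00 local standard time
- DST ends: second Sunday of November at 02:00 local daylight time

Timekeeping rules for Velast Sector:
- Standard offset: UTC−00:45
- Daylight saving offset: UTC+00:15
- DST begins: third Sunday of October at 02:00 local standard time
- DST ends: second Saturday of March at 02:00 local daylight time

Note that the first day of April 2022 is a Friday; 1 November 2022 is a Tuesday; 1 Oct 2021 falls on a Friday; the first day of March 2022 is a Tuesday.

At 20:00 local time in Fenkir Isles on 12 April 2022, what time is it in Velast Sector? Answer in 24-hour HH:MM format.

1 April 2022 is a Friday, so the first Sunday is April 3 and the second is April 10.
1 November 2022 is a Tuesday, so the first Sunday is November 6 and the second is November 13.
12 April 2022 falls between 10 April and 13 November, so daylight saving is in effect and Fenkir Isles is at UTC+09:00.
20:00 Fenkir Isles − 9h = 11:00 UTC.
1 October 2021 is a Friday, so the first Sunday is October 3 and the third is October 17.
1 March 2022 is a Tuesday, so the first Saturday is March 5 and the second is March 12.
At the standard offset (UTC−00:45), 11:00 UTC − 0h45m = 10:15 Velast Sector standard time.
The standard-time date in Velast Sector, 12 April 2022, is outside the daylight-saving period (17 October 2021 – 12 March 2022), so Velast Sector is on standard time, UTC−00:45.
11:00 UTC − 0h45m = 10:15 Velast Sector.

10:15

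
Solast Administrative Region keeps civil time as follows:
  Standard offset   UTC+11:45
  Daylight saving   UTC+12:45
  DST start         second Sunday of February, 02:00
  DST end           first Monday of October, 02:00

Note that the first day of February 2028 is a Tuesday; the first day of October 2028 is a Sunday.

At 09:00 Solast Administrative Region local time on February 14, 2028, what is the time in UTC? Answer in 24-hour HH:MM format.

20:15

1 February 2028 is a Tuesday, so the first Sunday is February 6 and the second is February 13.
1 October 2028 is a Sunday, so the first Monday is October 2.
Daylight saving runs 13 February – 2 October; February 14, 2028 is inside that window, so Solast Administrative Region is at UTC+12:45.
09:00 local − 12h45m = 20:15 UTC (rolling into the previous day, 13 February 2028).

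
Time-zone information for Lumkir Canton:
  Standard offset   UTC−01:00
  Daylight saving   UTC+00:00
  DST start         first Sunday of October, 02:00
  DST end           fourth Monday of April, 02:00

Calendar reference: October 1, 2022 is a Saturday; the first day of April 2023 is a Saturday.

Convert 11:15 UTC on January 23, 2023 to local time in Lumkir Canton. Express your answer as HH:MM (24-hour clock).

11:15

1 October 2022 is a Saturday, so the first Sunday is October 2.
1 April 2023 is a Saturday, so the first Monday is April 3 and the fourth is April 24.
At the standard offset (UTC−01:00), 11:15 UTC − 1h = 10:15 Lumkir Canton standard time.
The standard-time date in Lumkir Canton, January 23, 2023, falls between 2 October 2022 and 24 April 2023, so daylight saving is in effect and Lumkir Canton is at UTC+00:00.
11:15 UTC + 0h = 11:15 local.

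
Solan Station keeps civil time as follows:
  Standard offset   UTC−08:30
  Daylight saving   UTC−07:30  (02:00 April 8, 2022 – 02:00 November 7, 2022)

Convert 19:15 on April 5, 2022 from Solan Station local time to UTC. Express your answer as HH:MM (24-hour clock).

April 5, 2022 is outside the daylight-saving period (8 April – 7 November), so Solan Station is on standard time, UTC−08:30.
19:15 local + 8h30m = 03:45 UTC (rolling into the next day, 6 April 2022).

03:45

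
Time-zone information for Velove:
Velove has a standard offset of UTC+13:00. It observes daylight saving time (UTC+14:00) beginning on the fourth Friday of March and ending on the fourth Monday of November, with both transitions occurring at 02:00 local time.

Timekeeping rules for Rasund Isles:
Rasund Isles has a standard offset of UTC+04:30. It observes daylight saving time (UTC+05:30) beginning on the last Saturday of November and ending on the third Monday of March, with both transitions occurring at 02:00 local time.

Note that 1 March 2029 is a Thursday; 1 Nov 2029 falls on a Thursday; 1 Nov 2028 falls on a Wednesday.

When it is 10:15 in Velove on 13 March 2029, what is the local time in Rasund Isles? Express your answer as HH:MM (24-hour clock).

02:45

1 March 2029 is a Thursday, so the first Friday is March 2 and the fourth is March 23.
1 November 2029 is a Thursday, so the first Monday is November 5 and the fourth is November 26.
13 March 2029 is outside the daylight-saving period (23 March – 26 November), so Velove is on standard time, UTC+13:00.
10:15 Velove − 13h = 21:15 UTC (rolling into the previous day, 12 March 2029).
1 November 2028 is a Wednesday, so Saturdays fall on 4, 11, 18, 25; the last is November 25.
1 March 2029 is a Thursday, so the first Monday is March 5 and the third is March 19.
At the standard offset (UTC+04:30), 21:15 UTC + 4h30m = 01:45 Rasund Isles standard time (rolling into the next day, 13 March 2029).
Daylight saving runs 25 November 2028 – 19 March 2029; the standard-time date in Rasund Isles, 13 March 2029, is inside that window, so Rasund Isles is at UTC+05:30.
21:15 UTC + 5h30m = 02:45 Rasund Isles (rolling into the next day, 13 March 2029).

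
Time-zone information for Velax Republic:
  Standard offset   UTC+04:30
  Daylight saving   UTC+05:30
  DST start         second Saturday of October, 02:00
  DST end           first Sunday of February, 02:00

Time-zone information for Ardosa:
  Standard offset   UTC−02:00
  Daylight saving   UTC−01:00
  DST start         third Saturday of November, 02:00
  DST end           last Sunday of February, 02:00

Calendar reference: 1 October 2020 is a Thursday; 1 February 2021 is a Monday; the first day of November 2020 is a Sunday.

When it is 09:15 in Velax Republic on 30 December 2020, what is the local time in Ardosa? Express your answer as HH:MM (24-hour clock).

1 October 2020 is a Thursday, so the first Saturday is October 3 and the second is October 10.
1 February 2021 is a Monday, so the first Sunday is February 7.
30 December 2020 lies within the daylight-saving period (10 October 2020 – 7 February 2021), so Velax Republic is on daylight time, UTC+05:30.
09:15 Velax Republic − 5h30m = 03:45 UTC.
1 November 2020 is a Sunday, so the first Saturday is November 7 and the third is November 21.
1 February 2021 is a Monday, so Sundays fall on 7, 14, 21, 28; the last is February 28.
At the standard offset (UTC−02:00), 03:45 UTC − 2h = 01:45 Ardosa standard time.
The standard-time date in Ardosa, 30 December 2020, falls between 21 November 2020 and 28 February 2021, so daylight saving is in effect and Ardosa is at UTC−01:00.
03:45 UTC − 1h = 02:45 Ardosa.

02:45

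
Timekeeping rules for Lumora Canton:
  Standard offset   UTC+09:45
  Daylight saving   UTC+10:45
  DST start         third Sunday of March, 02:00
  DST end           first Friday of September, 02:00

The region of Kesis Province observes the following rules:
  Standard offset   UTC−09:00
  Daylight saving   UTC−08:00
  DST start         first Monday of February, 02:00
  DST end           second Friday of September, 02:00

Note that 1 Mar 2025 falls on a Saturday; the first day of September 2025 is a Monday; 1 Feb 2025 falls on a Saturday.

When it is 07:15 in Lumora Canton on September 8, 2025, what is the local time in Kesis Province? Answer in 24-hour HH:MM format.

1 March 2025 is a Saturday, so the first Sunday is March 2 and the third is March 16.
1 September 2025 is a Monday, so the first Friday is September 5.
September 8, 2025 is outside the daylight-saving period (16 March – 5 September), so Lumora Canton is on standard time, UTC+09:45.
07:15 Lumora Canton − 9h45m = 21:30 UTC (rolling into the previous day, 7 September 2025).
1 February 2025 is a Saturday, so the first Monday is February 3.
1 September 2025 is a Monday, so the first Friday is September 5 and the second is September 12.
At the standard offset (UTC−09:00), 21:30 UTC − 9h = 12:30 Kesis Province standard time.
The standard-time date in Kesis Province, September 7, 2025, lies within the daylight-saving period (3 February – 12 September), so Kesis Province is on daylight time, UTC−08:00.
21:30 UTC − 8h = 13:30 Kesis Province.

13:30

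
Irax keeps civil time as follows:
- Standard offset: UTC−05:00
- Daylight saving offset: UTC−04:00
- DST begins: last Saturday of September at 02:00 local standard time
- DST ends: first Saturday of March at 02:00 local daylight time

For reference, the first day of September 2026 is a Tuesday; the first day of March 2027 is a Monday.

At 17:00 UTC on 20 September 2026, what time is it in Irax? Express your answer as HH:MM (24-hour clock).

1 September 2026 is a Tuesday, so Saturdays fall on 5, 12, 19, 26; the last is September 26.
1 March 2027 is a Monday, so the first Saturday is March 6.
At the standard offset (UTC−05:00), 17:00 UTC − 5h = 12:00 Irax standard time.
Daylight saving runs 26 September 2026 – 6 March 2027; the standard-time date in Irax, 20 September 2026, is outside that window, so Irax is on standard time at UTC−05:00.
17:00 UTC − 5h = 12:00 local.

12:00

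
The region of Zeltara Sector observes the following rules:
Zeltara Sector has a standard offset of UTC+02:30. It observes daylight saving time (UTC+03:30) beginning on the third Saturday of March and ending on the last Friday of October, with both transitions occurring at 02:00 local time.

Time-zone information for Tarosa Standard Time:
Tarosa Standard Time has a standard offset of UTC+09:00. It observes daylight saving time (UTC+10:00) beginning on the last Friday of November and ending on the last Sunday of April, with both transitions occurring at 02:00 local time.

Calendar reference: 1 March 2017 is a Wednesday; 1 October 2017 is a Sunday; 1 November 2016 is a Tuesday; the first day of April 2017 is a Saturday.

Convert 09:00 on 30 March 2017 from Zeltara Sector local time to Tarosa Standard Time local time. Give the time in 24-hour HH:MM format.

15:30

1 March 2017 is a Wednesday, so the first Saturday is March 4 and the third is March 18.
1 October 2017 is a Sunday, so Fridays fall on 6, 13, 20, 27; the last is October 27.
Daylight saving runs 18 March – 27 October; 30 March 2017 is inside that window, so Zeltara Sector is at UTC+03:30.
09:00 Zeltara Sector − 3h30m = 05:30 UTC.
1 November 2016 is a Tuesday, so Fridays fall on 4, 11, 18, 25; the last is November 25.
1 April 2017 is a Saturday, so Sundays fall on 2, 9, 16, 23, 30; the last is April 30.
At the standard offset (UTC+09:00), 05:30 UTC + 9h = 14:30 Tarosa Standard Time standard time.
Daylight saving runs 25 November 2016 – 30 April 2017; the standard-time date in Tarosa Standard Time, 30 March 2017, is inside that window, so Tarosa Standard Time is at UTC+10:00.
05:30 UTC + 10h = 15:30 Tarosa Standard Time.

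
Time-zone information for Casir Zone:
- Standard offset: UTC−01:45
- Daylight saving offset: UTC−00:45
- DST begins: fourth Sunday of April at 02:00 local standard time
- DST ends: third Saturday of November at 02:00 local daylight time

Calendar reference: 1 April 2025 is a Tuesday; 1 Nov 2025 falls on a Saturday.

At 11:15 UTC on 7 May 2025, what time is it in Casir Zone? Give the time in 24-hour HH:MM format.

10:30

1 April 2025 is a Tuesday, so the first Sunday is April 6 and the fourth is April 27.
1 November 2025 is a Saturday, so the first Saturday is November 1 and the third is November 15.
At the standard offset (UTC−01:45), 11:15 UTC − 1h45m = 09:30 Casir Zone standard time.
Daylight saving runs 27 April – 15 November; the standard-time date in Casir Zone, 7 May 2025, is inside that window, so Casir Zone is at UTC−00:45.
11:15 UTC − 0h45m = 10:30 local.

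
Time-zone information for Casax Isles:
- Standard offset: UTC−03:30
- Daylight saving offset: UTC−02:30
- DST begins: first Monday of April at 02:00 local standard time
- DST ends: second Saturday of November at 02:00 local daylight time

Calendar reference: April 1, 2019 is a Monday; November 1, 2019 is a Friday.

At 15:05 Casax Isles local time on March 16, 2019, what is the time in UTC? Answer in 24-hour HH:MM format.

1 April 2019 is a Monday, so the first Monday is April 1.
1 November 2019 is a Friday, so the first Saturday is November 2 and the second is November 9.
March 16, 2019 does not fall between 1 April and 9 November, so daylight saving is not in effect and Casax Isles is at UTC−03:30.
15:05 local + 3h30m = 18:35 UTC.

18:35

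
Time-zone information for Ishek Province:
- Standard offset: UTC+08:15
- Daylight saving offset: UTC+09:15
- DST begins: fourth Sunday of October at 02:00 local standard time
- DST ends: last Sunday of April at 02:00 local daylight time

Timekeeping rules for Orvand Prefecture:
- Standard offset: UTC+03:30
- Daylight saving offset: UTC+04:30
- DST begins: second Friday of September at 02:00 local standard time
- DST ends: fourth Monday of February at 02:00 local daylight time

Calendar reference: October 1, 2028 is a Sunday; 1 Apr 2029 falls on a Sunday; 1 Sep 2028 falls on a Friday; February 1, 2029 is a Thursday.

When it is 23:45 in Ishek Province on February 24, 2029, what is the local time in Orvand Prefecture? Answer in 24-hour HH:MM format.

19:00

1 October 2028 is a Sunday, so the first Sunday is October 1 and the fourth is October 22.
1 April 2029 is a Sunday, so Sundays fall on 1, 8, 15, 22, 29; the last is April 29.
Daylight saving runs 22 October 2028 – 29 April 2029; February 24, 2029 is inside that window, so Ishek Province is at UTC+09:15.
23:45 Ishek Province − 9h15m = 14:30 UTC.
1 September 2028 is a Friday, so the first Friday is September 1 and the second is September 8.
1 February 2029 is a Thursday, so the first Monday is February 5 and the fourth is February 26.
At the standard offset (UTC+03:30), 14:30 UTC + 3h30m = 18:00 Orvand Prefecture standard time.
The standard-time date in Orvand Prefecture, February 24, 2029, falls between 8 September 2028 and 26 February 2029, so daylight saving is in effect and Orvand Prefecture is at UTC+04:30.
14:30 UTC + 4h30m = 19:00 Orvand Prefecture.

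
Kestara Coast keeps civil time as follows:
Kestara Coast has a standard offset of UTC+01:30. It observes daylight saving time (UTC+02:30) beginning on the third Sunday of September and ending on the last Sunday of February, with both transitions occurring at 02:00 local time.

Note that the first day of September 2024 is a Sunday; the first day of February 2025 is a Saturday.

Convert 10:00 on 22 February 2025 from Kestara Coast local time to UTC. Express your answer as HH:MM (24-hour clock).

07:30

1 September 2024 is a Sunday, so the first Sunday is September 1 and the third is September 15.
1 February 2025 is a Saturday, so Sundays fall on 2, 9, 16, 23; the last is February 23.
22 February 2025 falls between 15 September 2024 and 23 February 2025, so daylight saving is in effect and Kestara Coast is at UTC+02:30.
10:00 local − 2h30m = 07:30 UTC.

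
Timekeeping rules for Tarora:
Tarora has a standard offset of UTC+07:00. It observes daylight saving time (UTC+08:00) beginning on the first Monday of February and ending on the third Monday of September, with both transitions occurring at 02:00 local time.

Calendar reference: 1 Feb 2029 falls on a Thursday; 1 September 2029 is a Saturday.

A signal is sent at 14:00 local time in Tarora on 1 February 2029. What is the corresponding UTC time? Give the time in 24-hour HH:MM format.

07:00

1 February 2029 is a Thursday, so the first Monday is February 5.
1 September 2029 is a Saturday, so the first Monday is September 3 and the third is September 17.
1 February 2029 is outside the daylight-saving period (5 February – 17 September), so Tarora is on standard time, UTC+07:00.
14:00 local − 7h = 07:00 UTC.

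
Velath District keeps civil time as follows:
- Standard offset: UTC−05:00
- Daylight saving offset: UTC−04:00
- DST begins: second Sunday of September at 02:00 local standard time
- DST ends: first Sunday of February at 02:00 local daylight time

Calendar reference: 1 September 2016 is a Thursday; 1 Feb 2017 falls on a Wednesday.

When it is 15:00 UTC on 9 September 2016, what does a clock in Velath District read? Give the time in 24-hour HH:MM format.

10:00

1 September 2016 is a Thursday, so the first Sunday is September 4 and the second is September 11.
1 February 2017 is a Wednesday, so the first Sunday is February 5.
At the standard offset (UTC−05:00), 15:00 UTC − 5h = 10:00 Velath District standard time.
The standard-time date in Velath District, 9 September 2016, is outside the daylight-saving period (11 September 2016 – 5 February 2017), so Velath District is on standard time, UTC−05:00.
15:00 UTC − 5h = 10:00 local.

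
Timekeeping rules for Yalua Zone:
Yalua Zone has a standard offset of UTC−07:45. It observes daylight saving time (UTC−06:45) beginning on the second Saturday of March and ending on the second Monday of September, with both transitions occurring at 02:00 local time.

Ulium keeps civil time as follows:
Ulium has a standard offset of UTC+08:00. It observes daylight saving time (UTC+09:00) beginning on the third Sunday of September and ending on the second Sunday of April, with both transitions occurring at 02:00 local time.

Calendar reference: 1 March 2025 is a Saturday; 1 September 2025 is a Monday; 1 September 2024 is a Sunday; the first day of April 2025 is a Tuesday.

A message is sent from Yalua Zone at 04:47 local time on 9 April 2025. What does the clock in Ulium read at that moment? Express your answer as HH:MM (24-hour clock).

20:32

1 March 2025 is a Saturday, so the first Saturday is March 1 and the second is March 8.
1 September 2025 is a Monday, so the first Monday is September 1 and the second is September 8.
9 April 2025 lies within the daylight-saving period (8 March – 8 September), so Yalua Zone is on daylight time, UTC−06:45.
04:47 Yalua Zone + 6h45m = 11:32 UTC.
1 September 2024 is a Sunday, so the first Sunday is September 1 and the third is September 15.
1 April 2025 is a Tuesday, so the first Sunday is April 6 and the second is April 13.
At the standard offset (UTC+08:00), 11:32 UTC + 8h = 19:32 Ulium standard time.
Daylight saving runs 15 September 2024 – 13 April 2025; the standard-time date in Ulium, 9 April 2025, is inside that window, so Ulium is at UTC+09:00.
11:32 UTC + 9h = 20:32 Ulium.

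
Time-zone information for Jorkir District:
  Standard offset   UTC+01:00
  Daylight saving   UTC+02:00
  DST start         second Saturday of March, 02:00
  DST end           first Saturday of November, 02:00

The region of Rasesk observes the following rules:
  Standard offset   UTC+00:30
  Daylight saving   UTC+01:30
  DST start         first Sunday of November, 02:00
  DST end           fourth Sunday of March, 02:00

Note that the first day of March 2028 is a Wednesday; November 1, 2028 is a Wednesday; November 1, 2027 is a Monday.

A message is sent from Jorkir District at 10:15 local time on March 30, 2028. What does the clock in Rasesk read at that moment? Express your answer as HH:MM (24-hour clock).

08:45

1 March 2028 is a Wednesday, so the first Saturday is March 4 and the second is March 11.
1 November 2028 is a Wednesday, so the first Saturday is November 4.
March 30, 2028 falls between 11 March and 4 November, so daylight saving is in effect and Jorkir District is at UTC+02:00.
10:15 Jorkir District − 2h = 08:15 UTC.
1 November 2027 is a Monday, so the first Sunday is November 7.
1 March 2028 is a Wednesday, so the first Sunday is March 5 and the fourth is March 26.
At the standard offset (UTC+00:30), 08:15 UTC + 0h30m = 08:45 Rasesk standard time.
The standard-time date in Rasesk, March 30, 2028, is outside the daylight-saving period (7 November 2027 – 26 March 2028), so Rasesk is on standard time, UTC+00:30.
08:15 UTC + 0h30m = 08:45 Rasesk.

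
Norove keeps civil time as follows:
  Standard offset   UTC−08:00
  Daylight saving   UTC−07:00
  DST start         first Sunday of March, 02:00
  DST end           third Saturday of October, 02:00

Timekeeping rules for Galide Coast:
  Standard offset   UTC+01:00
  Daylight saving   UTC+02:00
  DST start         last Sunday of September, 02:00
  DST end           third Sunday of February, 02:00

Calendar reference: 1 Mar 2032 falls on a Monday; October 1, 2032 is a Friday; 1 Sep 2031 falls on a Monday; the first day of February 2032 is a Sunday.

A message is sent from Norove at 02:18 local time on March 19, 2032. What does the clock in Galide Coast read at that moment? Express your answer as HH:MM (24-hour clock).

10:18

1 March 2032 is a Monday, so the first Sunday is March 7.
1 October 2032 is a Friday, so the first Saturday is October 2 and the third is October 16.
March 19, 2032 lies within the daylight-saving period (7 March – 16 October), so Norove is on daylight time, UTC−07:00.
02:18 Norove + 7h = 09:18 UTC.
1 September 2031 is a Monday, so Sundays fall on 7, 14, 21, 28; the last is September 28.
1 February 2032 is a Sunday, so the first Sunday is February 1 and the third is February 15.
At the standard offset (UTC+01:00), 09:18 UTC + 1h = 10:18 Galide Coast standard time.
The standard-time date in Galide Coast, March 19, 2032, does not fall between 28 September 2031 and 15 February 2032, so daylight saving is not in effect and Galide Coast is at UTC+01:00.
09:18 UTC + 1h = 10:18 Galide Coast.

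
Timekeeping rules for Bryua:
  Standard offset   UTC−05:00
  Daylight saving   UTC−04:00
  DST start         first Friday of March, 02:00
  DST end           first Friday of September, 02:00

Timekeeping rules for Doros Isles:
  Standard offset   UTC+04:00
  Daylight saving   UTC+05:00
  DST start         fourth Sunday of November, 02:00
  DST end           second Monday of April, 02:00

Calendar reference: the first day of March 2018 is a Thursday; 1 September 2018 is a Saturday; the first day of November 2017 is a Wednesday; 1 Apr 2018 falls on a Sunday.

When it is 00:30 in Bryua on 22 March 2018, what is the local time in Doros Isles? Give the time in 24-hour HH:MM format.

09:30

1 March 2018 is a Thursday, so the first Friday is March 2.
1 September 2018 is a Saturday, so the first Friday is September 7.
22 March 2018 falls between 2 March and 7 September, so daylight saving is in effect and Bryua is at UTC−04:00.
00:30 Bryua + 4h = 04:30 UTC.
1 November 2017 is a Wednesday, so the first Sunday is November 5 and the fourth is November 26.
1 April 2018 is a Sunday, so the first Monday is April 2 and the second is April 9.
At the standard offset (UTC+04:00), 04:30 UTC + 4h = 08:30 Doros Isles standard time.
The standard-time date in Doros Isles, 22 March 2018, falls between 26 November 2017 and 9 April 2018, so daylight saving is in effect and Doros Isles is at UTC+05:00.
04:30 UTC + 5h = 09:30 Doros Isles.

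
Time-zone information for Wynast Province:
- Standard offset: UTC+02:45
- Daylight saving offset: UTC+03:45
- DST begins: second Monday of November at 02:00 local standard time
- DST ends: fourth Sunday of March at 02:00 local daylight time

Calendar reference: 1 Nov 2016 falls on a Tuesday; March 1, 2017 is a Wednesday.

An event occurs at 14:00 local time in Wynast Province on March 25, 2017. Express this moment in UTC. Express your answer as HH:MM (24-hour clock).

1 November 2016 is a Tuesday, so the first Monday is November 7 and the second is November 14.
1 March 2017 is a Wednesday, so the first Sunday is March 5 and the fourth is March 26.
March 25, 2017 lies within the daylight-saving period (14 November 2016 – 26 March 2017), so Wynast Province is on daylight time, UTC+03:45.
14:00 local − 3h45m = 10:15 UTC.

10:15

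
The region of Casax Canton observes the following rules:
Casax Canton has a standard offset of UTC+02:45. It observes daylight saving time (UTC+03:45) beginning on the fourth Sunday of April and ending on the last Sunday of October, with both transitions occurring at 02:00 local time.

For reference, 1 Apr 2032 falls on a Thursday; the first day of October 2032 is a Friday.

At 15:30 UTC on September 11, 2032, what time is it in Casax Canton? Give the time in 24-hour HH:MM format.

19:15

1 April 2032 is a Thursday, so the first Sunday is April 4 and the fourth is April 25.
1 October 2032 is a Friday, so Sundays fall on 3, 10, 17, 24, 31; the last is October 31.
At the standard offset (UTC+02:45), 15:30 UTC + 2h45m = 18:15 Casax Canton standard time.
Daylight saving runs 25 April – 31 October; the standard-time date in Casax Canton, September 11, 2032, is inside that window, so Casax Canton is at UTC+03:45.
15:30 UTC + 3h45m = 19:15 local.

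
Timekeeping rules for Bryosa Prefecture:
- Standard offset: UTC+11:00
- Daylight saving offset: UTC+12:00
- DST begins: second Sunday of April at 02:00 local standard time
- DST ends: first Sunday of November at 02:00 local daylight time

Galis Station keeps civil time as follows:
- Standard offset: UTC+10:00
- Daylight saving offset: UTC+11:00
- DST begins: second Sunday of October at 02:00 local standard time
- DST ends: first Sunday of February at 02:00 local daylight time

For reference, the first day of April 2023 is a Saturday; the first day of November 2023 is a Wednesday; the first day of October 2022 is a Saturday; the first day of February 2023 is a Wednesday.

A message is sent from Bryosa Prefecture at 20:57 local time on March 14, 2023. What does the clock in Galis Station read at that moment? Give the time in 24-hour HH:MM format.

19:57

1 April 2023 is a Saturday, so the first Sunday is April 2 and the second is April 9.
1 November 2023 is a Wednesday, so the first Sunday is November 5.
March 14, 2023 does not fall between 9 April and 5 November, so daylight saving is not in effect and Bryosa Prefecture is at UTC+11:00.
20:57 Bryosa Prefecture − 11h = 09:57 UTC.
1 October 2022 is a Saturday, so the first Sunday is October 2 and the second is October 9.
1 February 2023 is a Wednesday, so the first Sunday is February 5.
At the standard offset (UTC+10:00), 09:57 UTC + 10h = 19:57 Galis Station standard time.
Daylight saving runs 9 October 2022 – 5 February 2023; the standard-time date in Galis Station, March 14, 2023, is outside that window, so Galis Station is on standard time at UTC+10:00.
09:57 UTC + 10h = 19:57 Galis Station.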